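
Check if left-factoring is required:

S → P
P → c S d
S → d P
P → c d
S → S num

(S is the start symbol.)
Left-factoring is needed when two productions for the same non-terminal
share a common prefix on the right-hand side.

Productions for S:
  S → P
  S → d P
  S → S num
Productions for P:
  P → c S d
  P → c d

Found common prefix 'c' in productions for P

Answer: Yes, P has productions with common prefix 'c'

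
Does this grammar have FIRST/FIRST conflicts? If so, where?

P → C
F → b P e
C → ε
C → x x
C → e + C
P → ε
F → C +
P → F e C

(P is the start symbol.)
Yes. P → C / P → ε on { ε }; P → C / P → F e C on { 'e', 'x' }

A FIRST/FIRST conflict occurs when two productions N → α and N → β for the same non-terminal have FIRST(α) ∩ FIRST(β) ≠ ∅ (with ε ∈ FIRST of a nullable right-hand side, so two nullable alternatives also conflict).

FIRST sets of the non-terminals at (or reachable through a nullable prefix from) the front of some alternative:
  FIRST(C) = { 'e', 'x', ε }
  FIRST(F) = { '+', 'b', 'e', 'x' }

Productions for P:
  P → C: FIRST = { 'e', 'x', ε }
  P → ε: FIRST = { ε }
  P → F e C: FIRST = { '+', 'b', 'e', 'x' }
Productions for F:
  F → b P e: FIRST = { 'b' }
  F → C +: FIRST = { '+', 'e', 'x' }
Productions for C:
  C → ε: FIRST = { ε }
  C → x x: FIRST = { 'x' }
  C → e + C: FIRST = { 'e' }

Conflict for P: P → C and P → ε
  Overlap: { ε }
Conflict for P: P → C and P → F e C
  Overlap: { 'e', 'x' }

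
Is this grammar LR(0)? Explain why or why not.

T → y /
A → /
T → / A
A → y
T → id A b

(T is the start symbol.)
A grammar is LR(0) if no state in the canonical LR(0) collection has:
  - both a shift item (dot before a terminal) and a complete item (shift-reduce conflict), or
  - two or more complete items (reduce-reduce conflict; the accept item [T' → T .] counts as a complete item here).

Augment with T' → T and build the canonical LR(0) collection (I0 = CLOSURE({[T' → . T]}), then GOTO on every symbol after a dot until no new states appear). It has 11 states:
  I0: { [T → . / A], [T → . id A b], [T → . y /], [T' → . T] }  — shift
  I1: { [A → . /], [A → . y], [T → / . A] }  — shift
  I2: { [T' → T .] }  — accept
  I3: { [A → . /], [A → . y], [T → id . A b] }  — shift
  I4: { [T → y . /] }  — shift
  I5: { [T → y / .] }  — reduce
  I6: { [A → / .] }  — reduce
  I7: { [T → id A . b] }  — shift
  I8: { [A → y .] }  — reduce
  I9: { [T → id A b .] }  — reduce
  I10: { [T → / A .] }  — reduce

Every state is either a pure shift/goto state or contains exactly one complete item and nothing to shift — no conflicts. The grammar is LR(0).

Answer: Yes, the grammar is LR(0)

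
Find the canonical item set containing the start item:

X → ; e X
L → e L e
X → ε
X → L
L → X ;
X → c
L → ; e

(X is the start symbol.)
{ [L → . ; e], [L → . X ;], [L → . e L e], [X → . ; e X], [X → . L], [X → . c], [X → .], [X' → . X] }

First, augment the grammar with X' → X
I₀ = CLOSURE({ [X' → . X] }):
  [X' → . X] has the dot before X: add [X → . ; e X], [X → .], [X → . L], [X → . c]
  [X → . L] has the dot before L: add [L → . e L e], [L → . X ;], [L → . ; e]
No further items can be added.

I₀ = { [L → . ; e], [L → . X ;], [L → . e L e], [X → . ; e X], [X → . L], [X → . c], [X → .], [X' → . X] }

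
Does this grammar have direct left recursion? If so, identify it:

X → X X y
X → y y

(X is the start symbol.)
Yes, X is left-recursive

X → X X y: LEFT RECURSIVE (starts with X)
X → y y: starts with y

The grammar has direct left recursion on: X.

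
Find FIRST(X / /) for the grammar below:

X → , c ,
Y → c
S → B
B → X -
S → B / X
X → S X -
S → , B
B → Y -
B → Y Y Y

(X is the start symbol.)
{ ',', 'c' }

FIRST sets of the non-terminals involved (from the grammar, by fixed-point iteration):
  FIRST(X) = { ',', 'c' }

To compute FIRST(X / /), process the symbols left to right:
Symbol X is a non-terminal. Add FIRST(X) \ {ε} = { ',', 'c' }
X is not nullable (ε ∉ FIRST(X)), so stop here.
FIRST(X / /) = { ',', 'c' }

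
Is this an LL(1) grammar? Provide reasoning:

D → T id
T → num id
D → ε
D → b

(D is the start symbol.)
Yes, the grammar is LL(1).

A grammar is LL(1) if for each non-terminal N with multiple productions, the predict sets of those productions are pairwise disjoint, where PREDICT(N → α) = (FIRST(α) \ {ε}) ∪ (FOLLOW(N) if α ⇒* ε).

Relevant sets:
  FIRST(T) = { 'num' }
  FOLLOW(D) = { $ }

For D:
  PREDICT(D → T id) = { 'num' }
  PREDICT(D → ε) = { $ }
  PREDICT(D → b) = { 'b' }
T has a single production, so nothing to check there.

All predict sets are disjoint. The grammar IS LL(1).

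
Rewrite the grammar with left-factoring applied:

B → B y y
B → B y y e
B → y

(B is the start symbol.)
Left-factoring transforms A → αβ₁ | αβ₂ into A → αA' and A' → β₁ | β₂
(α is the longest common prefix among the alternatives). Repeat until
no nonterminal has two alternatives with a common prefix.

Round 1: B has alternatives sharing prefix 'B y y'. Introduce B': B → B y y B'
  Add: B' → ε
  Add: B' → e

No remaining common prefixes — done.

Resulting grammar:
B → B y y B'
B' → ε
B' → e
B → y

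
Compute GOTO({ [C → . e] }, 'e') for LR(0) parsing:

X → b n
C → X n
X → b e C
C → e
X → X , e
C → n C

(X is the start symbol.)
{ [C → e .] }

GOTO(I, 'e') = CLOSURE({ [A → αX.β] : [A → α.Xβ] ∈ I, X = 'e' })

Items with dot before 'e', with the dot advanced:
  [C → . e] → [C → e .]
Closure adds nothing (no advanced item has the dot before a non-terminal).

GOTO = { [C → e .] }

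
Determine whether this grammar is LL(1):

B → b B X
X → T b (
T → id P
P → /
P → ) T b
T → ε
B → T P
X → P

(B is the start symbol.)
Yes, the grammar is LL(1).

A grammar is LL(1) if for each non-terminal N with multiple productions, the predict sets of those productions are pairwise disjoint, where PREDICT(N → α) = (FIRST(α) \ {ε}) ∪ (FOLLOW(N) if α ⇒* ε).

Relevant sets:
  FIRST(T) = { 'id', ε }
  FIRST(P) = { ')', '/' }
  FOLLOW(T) = { ')', '/', 'b' }

For B:
  PREDICT(B → b B X) = { 'b' }
  PREDICT(B → T P) = { ')', '/', 'id' }
For X:
  PREDICT(X → T b '(') = { 'b', 'id' }
  PREDICT(X → P) = { ')', '/' }
For T:
  PREDICT(T → id P) = { 'id' }
  PREDICT(T → ε) = { ')', '/', 'b' }
For P:
  PREDICT(P → '/') = { '/' }
  PREDICT(P → ')' T b) = { ')' }

All predict sets are disjoint. The grammar IS LL(1).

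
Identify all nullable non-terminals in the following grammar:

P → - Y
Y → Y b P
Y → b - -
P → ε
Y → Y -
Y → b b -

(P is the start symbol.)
{ 'P' }

ε-productions: P → ε
So P is immediately nullable.
No further non-terminal can be added: every production for the remaining non-terminals contains a terminal or a non-nullable non-terminal.
Nullable = { 'P' }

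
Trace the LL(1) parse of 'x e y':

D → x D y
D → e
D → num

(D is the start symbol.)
LL(1) parsing maintains a stack (initially the start symbol over $) and the input. At each step: if the stack top is a terminal, match it against the current input token; if it is a non-terminal N, replace it with the RHS of M[N, lookahead] (the unique production whose predict set contains the lookahead).

Stack is shown with the top on the left.

Stack    Input    Action
------------------------
D $      x e y $  output D → x D y
x D y $  x e y $  match 'x'
D y $    e y $    output D → e
e y $    e y $    match 'e'
y $      y $      match 'y'
$        $        accept

The string is accepted.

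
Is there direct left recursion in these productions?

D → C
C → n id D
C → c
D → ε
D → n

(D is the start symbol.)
No direct left recursion

D → C: starts with C
C → n id D: starts with n
C → c: starts with c
D → ε: starts with ε
D → n: starts with n

No direct left recursion found.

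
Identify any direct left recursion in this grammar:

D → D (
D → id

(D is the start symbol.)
D → D (: LEFT RECURSIVE (starts with D)
D → id: starts with id

The grammar has direct left recursion on: D.

Answer: Yes, D is left-recursive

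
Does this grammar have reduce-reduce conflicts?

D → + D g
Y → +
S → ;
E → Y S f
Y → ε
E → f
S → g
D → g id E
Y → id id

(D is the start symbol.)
No reduce-reduce conflicts

A reduce-reduce conflict occurs when an LR(0) state has two complete items [A → α .] and [B → β .] — both call for a reduction, and with no lookahead the parser cannot choose between them.

Augment with D' → D and build the canonical LR(0) collection (I0 = CLOSURE({[D' → . D]}), then GOTO on every symbol after a dot until no new states appear). It has 17 states:
  I0: { [D → . + D g], [D → . g id E], [D' → . D] }  — shift
  I1: { [D → + . D g], [D → . + D g], [D → . g id E] }  — shift
  I2: { [D' → D .] }  — accept
  I3: { [D → g . id E] }  — shift
  I4: { [D → g id . E], [E → . Y S f], [E → . f], [Y → . +], [Y → . id id], [Y → .] }  — shift, reduce
  I5: { [Y → + .] }  — reduce
  I6: { [D → g id E .] }  — reduce
  I7: { [E → Y . S f], [S → . ;], [S → . g] }  — shift
  I8: { [E → f .] }  — reduce
  I9: { [Y → id . id] }  — shift
  I10: { [Y → id id .] }  — reduce
  I11: { [S → ; .] }  — reduce
  I12: { [E → Y S . f] }  — shift
  I13: { [S → g .] }  — reduce
  I14: { [E → Y S f .] }  — reduce
  I15: { [D → + D . g] }  — shift
  I16: { [D → + D g .] }  — reduce

No state contains more than one complete item.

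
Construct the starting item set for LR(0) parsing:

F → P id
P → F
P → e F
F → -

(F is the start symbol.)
First, augment the grammar with F' → F
I₀ = CLOSURE({ [F' → . F] }):
  [F' → . F] has the dot before F: add [F → . P id], [F → . -]
  [F → . P id] has the dot before P: add [P → . F], [P → . e F]
No further items can be added.

I₀ = { [F → . -], [F → . P id], [F' → . F], [P → . F], [P → . e F] }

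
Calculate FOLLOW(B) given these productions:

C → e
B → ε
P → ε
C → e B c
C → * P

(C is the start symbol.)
{ 'c' }

In C → e B c: B is followed by c, add FIRST(c) \ {ε} = { 'c' }

Taking the union: FOLLOW(B) = { 'c' }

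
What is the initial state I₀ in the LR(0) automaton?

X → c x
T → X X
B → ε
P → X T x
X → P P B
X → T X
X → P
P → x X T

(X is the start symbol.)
{ [P → . X T x], [P → . x X T], [T → . X X], [X → . P P B], [X → . P], [X → . T X], [X → . c x], [X' → . X] }

First, augment the grammar with X' → X
I₀ = CLOSURE({ [X' → . X] }):
  [X' → . X] has the dot before X: add [X → . c x], [X → . P P B], [X → . T X], [X → . P]
  [X → . P P B] has the dot before P: add [P → . X T x], [P → . x X T]
  [X → . T X] has the dot before T: add [T → . X X]
No further items can be added.

I₀ = { [P → . X T x], [P → . x X T], [T → . X X], [X → . P P B], [X → . P], [X → . T X], [X → . c x], [X' → . X] }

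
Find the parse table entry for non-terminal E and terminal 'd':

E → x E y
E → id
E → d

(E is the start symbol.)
E → d

To find M[E, 'd'], we find productions for E where 'd' is in the predict set (PREDICT(N → α) = (FIRST(α) \ {ε}) ∪ (FOLLOW(N) if α ⇒* ε)).

E → x E y: PREDICT = { 'x' }
E → id: PREDICT = { 'id' }
E → d: PREDICT = { 'd' }
  'd' is in predict set, so this production goes in M[E, 'd']

M[E, 'd'] = E → d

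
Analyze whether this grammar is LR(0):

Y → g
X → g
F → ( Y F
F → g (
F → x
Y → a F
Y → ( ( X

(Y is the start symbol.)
Yes, the grammar is LR(0)

A grammar is LR(0) if no state in the canonical LR(0) collection has:
  - both a shift item (dot before a terminal) and a complete item (shift-reduce conflict), or
  - two or more complete items (reduce-reduce conflict; the accept item [Y' → Y .] counts as a complete item here).

Augment with Y' → Y and build the canonical LR(0) collection (I0 = CLOSURE({[Y' → . Y]}), then GOTO on every symbol after a dot until no new states appear). It has 15 states:
  I0: { [Y → . ( ( X], [Y → . a F], [Y → . g], [Y' → . Y] }  — shift
  I1: { [Y → ( . ( X] }  — shift
  I2: { [Y' → Y .] }  — accept
  I3: { [F → . ( Y F], [F → . g (], [F → . x], [Y → a . F] }  — shift
  I4: { [Y → g .] }  — reduce
  I5: { [F → ( . Y F], [Y → . ( ( X], [Y → . a F], [Y → . g] }  — shift
  I6: { [Y → a F .] }  — reduce
  I7: { [F → g . (] }  — shift
  I8: { [F → x .] }  — reduce
  I9: { [F → g ( .] }  — reduce
  I10: { [F → ( Y . F], [F → . ( Y F], [F → . g (], [F → . x] }  — shift
  I11: { [F → ( Y F .] }  — reduce
  I12: { [X → . g], [Y → ( ( . X] }  — shift
  I13: { [Y → ( ( X .] }  — reduce
  I14: { [X → g .] }  — reduce

Every state is either a pure shift/goto state or contains exactly one complete item and nothing to shift — no conflicts. The grammar is LR(0).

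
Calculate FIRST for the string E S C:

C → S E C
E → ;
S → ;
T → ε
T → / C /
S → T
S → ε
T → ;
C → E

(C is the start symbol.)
{ ';' }

FIRST sets of the non-terminals involved (from the grammar, by fixed-point iteration):
  FIRST(E) = { ';' }

To compute FIRST(E S C), process the symbols left to right:
Symbol E is a non-terminal. Add FIRST(E) \ {ε} = { ';' }
E is not nullable (ε ∉ FIRST(E)), so stop here.
FIRST(E S C) = { ';' }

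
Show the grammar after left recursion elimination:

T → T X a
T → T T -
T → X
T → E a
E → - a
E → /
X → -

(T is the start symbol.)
T is directly left-recursive. The standard transformation for
  A → A α₁ | ... | A α_m | β₁ | ... | β_n
is
  A  → β₁ A' | ... | β_n A'
  A' → α₁ A' | ... | α_m A' | ε

T → X becomes T → X T'
T → E a becomes T → E a T'
T → T X a becomes T' → X a T'
T → T T - becomes T' → T - T'
Add T' → ε

Productions for other non-terminals are unchanged:
  E → - a
  E → /
  X → -

Resulting grammar:
T → X T'
T → E a T'
T' → X a T'
T' → T - T'
T' → ε
E → - a
E → /
X → -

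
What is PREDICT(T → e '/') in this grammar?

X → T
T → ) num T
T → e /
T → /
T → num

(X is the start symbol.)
{ 'e' }

PREDICT(T → e '/') = (FIRST(RHS) \ {ε}) ∪ (FOLLOW(T) if ε ∈ FIRST(RHS), i.e. RHS ⇒* ε)
FIRST(e '/') = { 'e' }
ε ∉ FIRST(e '/'), so FOLLOW(T) is not added.
PREDICT(T → e '/') = { 'e' }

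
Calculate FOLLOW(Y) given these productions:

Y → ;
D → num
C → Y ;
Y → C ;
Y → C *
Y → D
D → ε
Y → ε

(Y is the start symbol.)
To compute FOLLOW(Y), find every occurrence of Y on a right-hand side N → α Y β: add FIRST(β) \ {ε}, and if β is empty or nullable also add FOLLOW(N). Iterate to a fixed point.

Y is the start symbol, so $ ∈ FOLLOW(Y).
In C → Y ;: Y is followed by ';', add FIRST(';') \ {ε} = { ';' }

Taking the union: FOLLOW(Y) = { $, ';' }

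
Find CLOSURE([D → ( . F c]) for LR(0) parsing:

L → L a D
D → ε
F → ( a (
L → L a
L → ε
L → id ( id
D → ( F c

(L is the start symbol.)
Start with: [D → ( . F c]
  [D → ( . F c] has the dot before F: add [F → . ( a (]
No further items can be added.

CLOSURE = { [D → ( . F c], [F → . ( a (] }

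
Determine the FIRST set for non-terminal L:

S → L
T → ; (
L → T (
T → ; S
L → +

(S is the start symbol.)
{ '+', ';' }

To compute FIRST(L), examine every production with L on the left-hand side, reading each right-hand side left to right until a non-nullable symbol is reached.

FIRST sets of the other non-terminals involved (by the same procedure, iterated to a fixed point):
  FIRST(T) = { ';' }

From L → T (:
  - T is a non-terminal: add FIRST(T) \ {ε} = { ';' }
    T is not nullable, so stop
From L → +:
  - '+' is a terminal: add '+' and stop

Collecting: FIRST(L) = { '+', ';' }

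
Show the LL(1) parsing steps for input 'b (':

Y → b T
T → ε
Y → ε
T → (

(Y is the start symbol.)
LL(1) parsing maintains a stack (initially the start symbol over $) and the input. At each step: if the stack top is a terminal, match it against the current input token; if it is a non-terminal N, replace it with the RHS of M[N, lookahead] (the unique production whose predict set contains the lookahead).

Stack is shown with the top on the left.

Stack  Input  Action
--------------------
Y $    b ( $  output Y → b T
b T $  b ( $  match 'b'
T $    ( $    output T → (
( $    ( $    match '('
$      $      accept

The string is accepted.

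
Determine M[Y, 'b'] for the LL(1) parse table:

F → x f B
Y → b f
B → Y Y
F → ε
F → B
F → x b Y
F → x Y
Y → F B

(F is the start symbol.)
Y → b f, Y → F B

To find M[Y, 'b'], we find productions for Y where 'b' is in the predict set (PREDICT(N → α) = (FIRST(α) \ {ε}) ∪ (FOLLOW(N) if α ⇒* ε)).

Relevant sets:
  FIRST(F) = { 'b', 'x', ε }
  FIRST(B) = { 'b', 'x' }

Y → b f: PREDICT = { 'b' }
  'b' is in predict set, so this production goes in M[Y, 'b']
Y → F B: PREDICT = { 'b', 'x' }
  'b' is in predict set, so this production goes in M[Y, 'b']

M[Y, 'b'] = Y → b f, Y → F B  (a multiply-defined cell — the grammar is not LL(1))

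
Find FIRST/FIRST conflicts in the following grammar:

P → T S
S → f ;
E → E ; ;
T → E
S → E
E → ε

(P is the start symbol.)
A FIRST/FIRST conflict occurs when two productions N → α and N → β for the same non-terminal have FIRST(α) ∩ FIRST(β) ≠ ∅ (with ε ∈ FIRST of a nullable right-hand side, so two nullable alternatives also conflict).

FIRST sets of the non-terminals at (or reachable through a nullable prefix from) the front of some alternative:
  FIRST(E) = { ';', ε }

Productions for S:
  S → f ;: FIRST = { 'f' }
  S → E: FIRST = { ';', ε }
Productions for E:
  E → E ; ;: FIRST = { ';' }
  E → ε: FIRST = { ε }
P, T have only one production, so no FIRST/FIRST conflict is possible there.

All alternatives of each non-terminal have pairwise disjoint FIRST sets.

Answer: No FIRST/FIRST conflicts.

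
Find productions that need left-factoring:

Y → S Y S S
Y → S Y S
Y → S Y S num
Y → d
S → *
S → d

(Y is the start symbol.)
Left-factoring is needed when two productions for the same non-terminal
share a common prefix on the right-hand side.

Productions for Y:
  Y → S Y S S
  Y → S Y S
  Y → S Y S num
  Y → d
Productions for S:
  S → *
  S → d

Found common prefix 'S Y S' in productions for Y

Answer: Yes, Y has productions with common prefix 'S Y S'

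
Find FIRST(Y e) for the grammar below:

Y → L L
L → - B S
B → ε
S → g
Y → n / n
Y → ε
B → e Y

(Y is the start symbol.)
FIRST sets of the non-terminals involved (from the grammar, by fixed-point iteration):
  FIRST(Y) = { '-', 'n', ε }

To compute FIRST(Y e), process the symbols left to right:
Symbol Y is a non-terminal. Add FIRST(Y) \ {ε} = { '-', 'n' }
Y is nullable (ε ∈ FIRST(Y)), continue to the next symbol.
Symbol e is a terminal. Add 'e' and stop.
FIRST(Y e) = { '-', 'e', 'n' }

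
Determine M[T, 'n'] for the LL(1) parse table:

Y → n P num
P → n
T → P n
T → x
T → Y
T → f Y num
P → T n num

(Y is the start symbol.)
To find M[T, 'n'], we find productions for T where 'n' is in the predict set (PREDICT(N → α) = (FIRST(α) \ {ε}) ∪ (FOLLOW(N) if α ⇒* ε)).

Relevant sets:
  FIRST(P) = { 'f', 'n', 'x' }
  FIRST(Y) = { 'n' }

T → P n: PREDICT = { 'f', 'n', 'x' }
  'n' is in predict set, so this production goes in M[T, 'n']
T → x: PREDICT = { 'x' }
T → Y: PREDICT = { 'n' }
  'n' is in predict set, so this production goes in M[T, 'n']
T → f Y num: PREDICT = { 'f' }

M[T, 'n'] = T → P n, T → Y  (a multiply-defined cell — the grammar is not LL(1))

Answer: T → P n, T → Y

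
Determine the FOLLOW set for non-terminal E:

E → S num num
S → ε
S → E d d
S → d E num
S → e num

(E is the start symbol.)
E is the start symbol, so $ ∈ FOLLOW(E).
In S → E d d: E is followed by d d, add FIRST(d d) \ {ε} = { 'd' }
In S → d E num: E is followed by num, add FIRST(num) \ {ε} = { 'num' }

Taking the union: FOLLOW(E) = { $, 'd', 'num' }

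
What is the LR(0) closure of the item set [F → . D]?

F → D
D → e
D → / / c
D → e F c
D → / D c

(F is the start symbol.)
{ [D → . / / c], [D → . / D c], [D → . e F c], [D → . e], [F → . D] }

To compute CLOSURE, for each item [A → α.Bβ] where B is a non-terminal, add [B → .γ] for all productions B → γ; repeat for the newly added items until nothing changes.

Start with: [F → . D]
  [F → . D] has the dot before D: add [D → . e], [D → . / / c], [D → . e F c], [D → . / D c]
No further items can be added.

CLOSURE = { [D → . / / c], [D → . / D c], [D → . e F c], [D → . e], [F → . D] }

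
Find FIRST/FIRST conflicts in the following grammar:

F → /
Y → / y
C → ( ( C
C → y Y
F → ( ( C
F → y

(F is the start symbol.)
A FIRST/FIRST conflict occurs when two productions N → α and N → β for the same non-terminal have FIRST(α) ∩ FIRST(β) ≠ ∅ (with ε ∈ FIRST of a nullable right-hand side, so two nullable alternatives also conflict).

Productions for F:
  F → /: FIRST = { '/' }
  F → ( ( C: FIRST = { '(' }
  F → y: FIRST = { 'y' }
Productions for C:
  C → ( ( C: FIRST = { '(' }
  C → y Y: FIRST = { 'y' }
Y has only one production, so no FIRST/FIRST conflict is possible there.

All alternatives of each non-terminal have pairwise disjoint FIRST sets.

Answer: No FIRST/FIRST conflicts.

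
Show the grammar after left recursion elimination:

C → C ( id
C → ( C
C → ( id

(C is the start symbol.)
C is directly left-recursive. The standard transformation for
  A → A α₁ | ... | A α_m | β₁ | ... | β_n
is
  A  → β₁ A' | ... | β_n A'
  A' → α₁ A' | ... | α_m A' | ε

C → ( C becomes C → ( C C'
C → ( id becomes C → ( id C'
C → C ( id becomes C' → ( id C'
Add C' → ε

Resulting grammar:
C → ( C C'
C → ( id C'
C' → ( id C'
C' → ε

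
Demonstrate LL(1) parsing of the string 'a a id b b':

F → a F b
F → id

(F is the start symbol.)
Stack is shown with the top on the left.

Stack      Input         Action
-------------------------------
F $        a a id b b $  output F → a F b
a F b $    a a id b b $  match 'a'
F b $      a id b b $    output F → a F b
a F b b $  a id b b $    match 'a'
F b b $    id b b $      output F → id
id b b $   id b b $      match 'id'
b b $      b b $         match 'b'
b $        b $           match 'b'
$          $             accept

The string is accepted.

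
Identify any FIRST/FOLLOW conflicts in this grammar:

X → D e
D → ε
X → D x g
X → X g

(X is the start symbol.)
No FIRST/FOLLOW conflicts.

A FIRST/FOLLOW conflict occurs when a non-terminal N has a nullable alternative N → β (β ⇒* ε) and another alternative N → α with FIRST(α) ∩ FOLLOW(N) ≠ ∅: on such a lookahead the parser cannot decide between expanding α and letting N vanish via β.

Nullable non-terminals: D.
D has a nullable alternative but only one production, so nothing to check.

X has no nullable alternative, so no FIRST/FOLLOW check is needed there.

No FIRST/FOLLOW conflicts found.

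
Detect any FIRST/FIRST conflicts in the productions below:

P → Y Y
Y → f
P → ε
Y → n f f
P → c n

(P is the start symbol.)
A FIRST/FIRST conflict occurs when two productions N → α and N → β for the same non-terminal have FIRST(α) ∩ FIRST(β) ≠ ∅ (with ε ∈ FIRST of a nullable right-hand side, so two nullable alternatives also conflict).

FIRST sets of the non-terminals at (or reachable through a nullable prefix from) the front of some alternative:
  FIRST(Y) = { 'f', 'n' }

Productions for P:
  P → Y Y: FIRST = { 'f', 'n' }
  P → ε: FIRST = { ε }
  P → c n: FIRST = { 'c' }
Productions for Y:
  Y → f: FIRST = { 'f' }
  Y → n f f: FIRST = { 'n' }

All alternatives of each non-terminal have pairwise disjoint FIRST sets.

Answer: No FIRST/FIRST conflicts.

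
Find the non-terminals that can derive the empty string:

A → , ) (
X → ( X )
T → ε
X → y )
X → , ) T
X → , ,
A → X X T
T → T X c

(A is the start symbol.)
{ 'T' }

A non-terminal is nullable if it can derive ε (the empty string): either it has an ε-production, or it has a production whose right-hand side consists entirely of nullable non-terminals.

ε-productions: T → ε
So T is immediately nullable.
No further non-terminal can be added: every production for the remaining non-terminals contains a terminal or a non-nullable non-terminal.
Nullable = { 'T' }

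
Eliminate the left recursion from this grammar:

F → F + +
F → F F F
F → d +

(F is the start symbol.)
F → d + F'
F' → + + F'
F' → F F F'
F' → ε

F is directly left-recursive. The standard transformation for
  A → A α₁ | ... | A α_m | β₁ | ... | β_n
is
  A  → β₁ A' | ... | β_n A'
  A' → α₁ A' | ... | α_m A' | ε

F → d + becomes F → d + F'
F → F + + becomes F' → + + F'
F → F F F becomes F' → F F F'
Add F' → ε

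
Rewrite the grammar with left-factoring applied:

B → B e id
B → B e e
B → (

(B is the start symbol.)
B → B e B'
B' → id
B' → e
B → (

Left-factoring transforms A → αβ₁ | αβ₂ into A → αA' and A' → β₁ | β₂
(α is the longest common prefix among the alternatives). Repeat until
no nonterminal has two alternatives with a common prefix.

Round 1: B has alternatives sharing prefix 'B e'. Introduce B': B → B e B'
  Add: B' → id
  Add: B' → e

No remaining common prefixes — done.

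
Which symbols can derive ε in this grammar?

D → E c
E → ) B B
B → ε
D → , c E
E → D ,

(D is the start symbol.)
{ 'B' }

A non-terminal is nullable if it can derive ε (the empty string): either it has an ε-production, or it has a production whose right-hand side consists entirely of nullable non-terminals.

ε-productions: B → ε
So B is immediately nullable.
No further non-terminal can be added: every production for the remaining non-terminals contains a terminal or a non-nullable non-terminal.
Nullable = { 'B' }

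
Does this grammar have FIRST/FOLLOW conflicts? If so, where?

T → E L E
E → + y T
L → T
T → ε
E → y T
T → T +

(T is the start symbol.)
A FIRST/FOLLOW conflict occurs when a non-terminal N has a nullable alternative N → β (β ⇒* ε) and another alternative N → α with FIRST(α) ∩ FOLLOW(N) ≠ ∅: on such a lookahead the parser cannot decide between expanding α and letting N vanish via β.

Nullable non-terminals: L, T.
FIRST sets used below: FIRST(E) = { '+', 'y' }, FIRST(T) = { '+', 'y', ε }
L has a nullable alternative but only one production, so nothing to check.

T: nullable alternative(s) T → ε; FOLLOW(T) = { $, '+', 'y' }
  T → E L E: FIRST \ {ε} = { '+', 'y' } — overlaps FOLLOW(T) on { '+', 'y' }: CONFLICT
  T → ε: FIRST \ {ε} = { } — this is the only nullable alternative, skip
  T → T +: FIRST \ {ε} = { '+', 'y' } — overlaps FOLLOW(T) on { '+', 'y' }: CONFLICT

E has no nullable alternative, so no FIRST/FOLLOW check is needed there.

So the grammar has 2 FIRST/FOLLOW conflicts (marked CONFLICT above).

Answer: Yes. T → E L E with FOLLOW(T) on { '+', 'y' }; T → T '+' with FOLLOW(T) on { '+', 'y' }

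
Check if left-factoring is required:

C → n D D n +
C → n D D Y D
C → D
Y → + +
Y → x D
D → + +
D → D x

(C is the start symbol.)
Left-factoring is needed when two productions for the same non-terminal
share a common prefix on the right-hand side.

Productions for C:
  C → n D D n +
  C → n D D Y D
  C → D
Productions for Y:
  Y → + +
  Y → x D
Productions for D:
  D → + +
  D → D x

Found common prefix 'n D D' in productions for C

Answer: Yes, C has productions with common prefix 'n D D'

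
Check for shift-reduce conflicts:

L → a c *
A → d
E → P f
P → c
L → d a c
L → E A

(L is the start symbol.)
Augment with L' → L and build the canonical LR(0) collection (I0 = CLOSURE({[L' → . L]}), then GOTO on every symbol after a dot until no new states appear). It has 14 states:
  I0: { [E → . P f], [L → . E A], [L → . a c *], [L → . d a c], [L' → . L], [P → . c] }  — shift
  I1: { [A → . d], [L → E . A] }  — shift
  I2: { [L' → L .] }  — accept
  I3: { [E → P . f] }  — shift
  I4: { [L → a . c *] }  — shift
  I5: { [P → c .] }  — reduce
  I6: { [L → d . a c] }  — shift
  I7: { [L → d a . c] }  — shift
  I8: { [L → d a c .] }  — reduce
  I9: { [L → a c . *] }  — shift
  I10: { [L → a c * .] }  — reduce
  I11: { [E → P f .] }  — reduce
  I12: { [L → E A .] }  — reduce
  I13: { [A → d .] }  — reduce

No state contains both a complete item and a shift item.

Answer: No shift-reduce conflicts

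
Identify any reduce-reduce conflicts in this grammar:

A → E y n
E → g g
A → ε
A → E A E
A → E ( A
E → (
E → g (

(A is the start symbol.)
Yes — I7: [A → .] vs [E → ( .]

A reduce-reduce conflict occurs when an LR(0) state has two complete items [A → α .] and [B → β .] — both call for a reduction, and with no lookahead the parser cannot choose between them.

Augment with A' → A and build the canonical LR(0) collection (I0 = CLOSURE({[A' → . A]}), then GOTO on every symbol after a dot until no new states appear). It has 13 states:
  I0: { [A → . E ( A], [A → . E A E], [A → . E y n], [A → .], [A' → . A], [E → . (], [E → . g (], [E → . g g] }  — shift, reduce
  I1: { [E → ( .] }  — reduce
  I2: { [A' → A .] }  — accept
  I3: { [A → . E ( A], [A → . E A E], [A → . E y n], [A → .], [A → E . ( A], [A → E . A E], [A → E . y n], [E → . (], [E → . g (], [E → . g g] }  — shift, reduce
  I4: { [E → g . (], [E → g . g] }  — shift
  I5: { [E → g ( .] }  — reduce
  I6: { [E → g g .] }  — reduce
  I7: { [A → . E ( A], [A → . E A E], [A → . E y n], [A → .], [A → E ( . A], [E → ( .], [E → . (], [E → . g (], [E → . g g] }  — shift, 2 reduces
  I8: { [A → E A . E], [E → . (], [E → . g (], [E → . g g] }  — shift
  I9: { [A → E y . n] }  — shift
  I10: { [A → E y n .] }  — reduce
  I11: { [A → E A E .] }  — reduce
  I12: { [A → E ( A .] }  — reduce

I7 contains complete items [A → .], [E → ( .] — reduce-reduce conflict.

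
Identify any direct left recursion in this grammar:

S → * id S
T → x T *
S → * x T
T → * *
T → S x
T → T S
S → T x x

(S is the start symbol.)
Yes, T is left-recursive

S → * id S: starts with '*'
T → x T *: starts with x
S → * x T: starts with '*'
T → * *: starts with '*'
T → S x: starts with S
T → T S: LEFT RECURSIVE (starts with T)
S → T x x: starts with T

The grammar has direct left recursion on: T.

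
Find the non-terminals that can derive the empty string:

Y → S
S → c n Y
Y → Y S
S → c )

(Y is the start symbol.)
There are no ε-productions, so no non-terminal can derive ε.
No non-terminals are nullable.

Answer: None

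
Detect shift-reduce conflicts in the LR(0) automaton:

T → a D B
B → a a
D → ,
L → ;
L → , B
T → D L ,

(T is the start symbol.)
No shift-reduce conflicts

Augment with T' → T and build the canonical LR(0) collection (I0 = CLOSURE({[T' → . T]}), then GOTO on every symbol after a dot until no new states appear). It has 14 states:
  I0: { [D → . ,], [T → . D L ,], [T → . a D B], [T' → . T] }  — shift
  I1: { [D → , .] }  — reduce
  I2: { [L → . , B], [L → . ;], [T → D . L ,] }  — shift
  I3: { [T' → T .] }  — accept
  I4: { [D → . ,], [T → a . D B] }  — shift
  I5: { [B → . a a], [T → a D . B] }  — shift
  I6: { [T → a D B .] }  — reduce
  I7: { [B → a . a] }  — shift
  I8: { [B → a a .] }  — reduce
  I9: { [B → . a a], [L → , . B] }  — shift
  I10: { [L → ; .] }  — reduce
  I11: { [T → D L . ,] }  — shift
  I12: { [T → D L , .] }  — reduce
  I13: { [L → , B .] }  — reduce

No state contains both a complete item and a shift item.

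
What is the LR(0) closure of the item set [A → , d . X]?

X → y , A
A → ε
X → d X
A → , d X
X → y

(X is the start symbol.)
{ [A → , d . X], [X → . d X], [X → . y , A], [X → . y] }

To compute CLOSURE, for each item [A → α.Bβ] where B is a non-terminal, add [B → .γ] for all productions B → γ; repeat for the newly added items until nothing changes.

Start with: [A → , d . X]
  [A → , d . X] has the dot before X: add [X → . y , A], [X → . d X], [X → . y]
No further items can be added.

CLOSURE = { [A → , d . X], [X → . d X], [X → . y , A], [X → . y] }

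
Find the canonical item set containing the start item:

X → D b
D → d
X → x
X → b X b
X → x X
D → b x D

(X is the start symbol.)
First, augment the grammar with X' → X
I₀ = CLOSURE({ [X' → . X] }):
  [X' → . X] has the dot before X: add [X → . D b], [X → . x], [X → . b X b], [X → . x X]
  [X → . D b] has the dot before D: add [D → . d], [D → . b x D]
No further items can be added.

I₀ = { [D → . b x D], [D → . d], [X → . D b], [X → . b X b], [X → . x X], [X → . x], [X' → . X] }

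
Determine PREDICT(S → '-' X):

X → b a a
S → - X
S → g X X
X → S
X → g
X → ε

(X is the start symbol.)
PREDICT(S → '-' X) = (FIRST(RHS) \ {ε}) ∪ (FOLLOW(S) if ε ∈ FIRST(RHS), i.e. RHS ⇒* ε)
FIRST('-' X) = { '-' }
ε ∉ FIRST('-' X), so FOLLOW(S) is not added.
PREDICT(S → '-' X) = { '-' }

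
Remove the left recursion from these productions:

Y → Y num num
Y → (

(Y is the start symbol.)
Y is directly left-recursive. The standard transformation for
  A → A α₁ | ... | A α_m | β₁ | ... | β_n
is
  A  → β₁ A' | ... | β_n A'
  A' → α₁ A' | ... | α_m A' | ε

Y → ( becomes Y → ( Y'
Y → Y num num becomes Y' → num num Y'
Add Y' → ε

Resulting grammar:
Y → ( Y'
Y' → num num Y'
Y' → ε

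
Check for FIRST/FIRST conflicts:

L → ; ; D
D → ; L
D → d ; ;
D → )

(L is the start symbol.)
No FIRST/FIRST conflicts.

A FIRST/FIRST conflict occurs when two productions N → α and N → β for the same non-terminal have FIRST(α) ∩ FIRST(β) ≠ ∅ (with ε ∈ FIRST of a nullable right-hand side, so two nullable alternatives also conflict).

Productions for D:
  D → ; L: FIRST = { ';' }
  D → d ; ;: FIRST = { 'd' }
  D → ): FIRST = { ')' }
L has only one production, so no FIRST/FIRST conflict is possible there.

All alternatives of each non-terminal have pairwise disjoint FIRST sets.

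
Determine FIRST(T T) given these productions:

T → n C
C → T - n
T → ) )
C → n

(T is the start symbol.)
{ ')', 'n' }

FIRST sets of the non-terminals involved (from the grammar, by fixed-point iteration):
  FIRST(T) = { ')', 'n' }

To compute FIRST(T T), process the symbols left to right:
Symbol T is a non-terminal. Add FIRST(T) \ {ε} = { ')', 'n' }
T is not nullable (ε ∉ FIRST(T)), so stop here.
FIRST(T T) = { ')', 'n' }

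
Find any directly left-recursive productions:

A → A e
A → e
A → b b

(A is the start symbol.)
Yes, A is left-recursive

Direct left recursion occurs when N → N α for some non-terminal N (the right-hand side begins with the left-hand side itself).

A → A e: LEFT RECURSIVE (starts with A)
A → e: starts with e
A → b b: starts with b

The grammar has direct left recursion on: A.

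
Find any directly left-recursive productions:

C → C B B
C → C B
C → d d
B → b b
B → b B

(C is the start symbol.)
Yes, C is left-recursive

C → C B B: LEFT RECURSIVE (starts with C)
C → C B: LEFT RECURSIVE (starts with C)
C → d d: starts with d
B → b b: starts with b
B → b B: starts with b

The grammar has direct left recursion on: C.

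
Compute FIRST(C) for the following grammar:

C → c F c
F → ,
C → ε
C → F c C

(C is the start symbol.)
{ ',', 'c', ε }

To compute FIRST(C), examine every production with C on the left-hand side, reading each right-hand side left to right until a non-nullable symbol is reached.

FIRST sets of the other non-terminals involved (by the same procedure, iterated to a fixed point):
  FIRST(F) = { ',' }

From C → c F c:
  - c is a terminal: add 'c' and stop
From C → ε:
  - ε-production, so ε ∈ FIRST(C)
From C → F c C:
  - F is a non-terminal: add FIRST(F) \ {ε} = { ',' }
    F is not nullable, so stop

Collecting: FIRST(C) = { ',', 'c', ε }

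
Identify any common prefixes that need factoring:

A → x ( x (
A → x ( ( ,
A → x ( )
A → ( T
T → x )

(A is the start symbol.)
Yes, A has productions with common prefix 'x ('

Left-factoring is needed when two productions for the same non-terminal
share a common prefix on the right-hand side.

Productions for A:
  A → x ( x (
  A → x ( ( ,
  A → x ( )
  A → ( T

Found common prefix 'x (' in productions for A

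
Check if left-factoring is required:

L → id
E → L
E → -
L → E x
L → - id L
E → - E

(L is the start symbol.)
Left-factoring is needed when two productions for the same non-terminal
share a common prefix on the right-hand side.

Productions for L:
  L → id
  L → E x
  L → - id L
Productions for E:
  E → L
  E → -
  E → - E

Found common prefix '-' in productions for E

Answer: Yes, E has productions with common prefix '-'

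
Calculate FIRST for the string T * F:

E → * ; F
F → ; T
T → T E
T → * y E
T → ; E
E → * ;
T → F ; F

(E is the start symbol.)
{ '*', ';' }

FIRST sets of the non-terminals involved (from the grammar, by fixed-point iteration):
  FIRST(T) = { '*', ';' }

To compute FIRST(T * F), process the symbols left to right:
Symbol T is a non-terminal. Add FIRST(T) \ {ε} = { '*', ';' }
T is not nullable (ε ∉ FIRST(T)), so stop here.
FIRST(T * F) = { '*', ';' }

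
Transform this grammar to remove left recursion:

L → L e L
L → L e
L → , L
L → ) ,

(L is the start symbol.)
L is directly left-recursive. The standard transformation for
  A → A α₁ | ... | A α_m | β₁ | ... | β_n
is
  A  → β₁ A' | ... | β_n A'
  A' → α₁ A' | ... | α_m A' | ε

L → , L becomes L → , L L'
L → ) , becomes L → ) , L'
L → L e L becomes L' → e L L'
L → L e becomes L' → e L'
Add L' → ε

Resulting grammar:
L → , L L'
L → ) , L'
L' → e L L'
L' → e L'
L' → ε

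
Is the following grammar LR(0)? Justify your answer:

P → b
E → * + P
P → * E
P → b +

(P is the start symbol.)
Augment with P' → P and build the canonical LR(0) collection (I0 = CLOSURE({[P' → . P]}), then GOTO on every symbol after a dot until no new states appear). It has 9 states:
  I0: { [P → . * E], [P → . b +], [P → . b], [P' → . P] }  — shift
  I1: { [E → . * + P], [P → * . E] }  — shift
  I2: { [P' → P .] }  — accept
  I3: { [P → b . +], [P → b .] }  — shift, reduce
  I4: { [P → b + .] }  — reduce
  I5: { [E → * . + P] }  — shift
  I6: { [P → * E .] }  — reduce
  I7: { [E → * + . P], [P → . * E], [P → . b +], [P → . b] }  — shift
  I8: { [E → * + P .] }  — reduce

Conflict in state I3:
  Shift-reduce conflict between [P → b .] and [P → b . +]
So the grammar is NOT LR(0).

Answer: No. Shift-reduce conflict between [P → b .] and [P → b . +]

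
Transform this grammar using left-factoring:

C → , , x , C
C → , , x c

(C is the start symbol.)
Left-factoring transforms A → αβ₁ | αβ₂ into A → αA' and A' → β₁ | β₂
(α is the longest common prefix among the alternatives). Repeat until
no nonterminal has two alternatives with a common prefix.

Round 1: C has alternatives sharing prefix ', , x'. Introduce C': C → , , x C'
  Add: C' → , C
  Add: C' → c

No remaining common prefixes — done.

Resulting grammar:
C → , , x C'
C' → , C
C' → c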